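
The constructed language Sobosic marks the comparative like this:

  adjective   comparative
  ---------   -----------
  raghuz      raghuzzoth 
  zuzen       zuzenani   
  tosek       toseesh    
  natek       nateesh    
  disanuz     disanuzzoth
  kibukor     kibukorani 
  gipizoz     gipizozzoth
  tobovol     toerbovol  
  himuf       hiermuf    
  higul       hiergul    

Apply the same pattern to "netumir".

netumirani

tosek and zuzen both have last vowel 'e' yet inflect differently (toseesh, zuzenani), so the last vowel is not what conditions the rule; the final letter is.
"netumir" ends in -r. The one such stem in the data (kibukor → kibukorani) adds -ani, so the same rule applies.
So netumir → netumirani.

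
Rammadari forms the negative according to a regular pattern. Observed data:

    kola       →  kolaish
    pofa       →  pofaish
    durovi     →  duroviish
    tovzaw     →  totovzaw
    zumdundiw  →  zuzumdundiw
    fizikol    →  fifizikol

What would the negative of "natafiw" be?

nanatafiw

"natafiw" ends in a consonant. The stems ending in a consonant (tovzaw → totovzaw, zumdundiw → zuzumdundiw, fizikol → fifizikol) repeat the first consonant+vowel as a prefix.
The other pattern: stems ending in a vowel add -ish.
So natafiw → nanatafiw.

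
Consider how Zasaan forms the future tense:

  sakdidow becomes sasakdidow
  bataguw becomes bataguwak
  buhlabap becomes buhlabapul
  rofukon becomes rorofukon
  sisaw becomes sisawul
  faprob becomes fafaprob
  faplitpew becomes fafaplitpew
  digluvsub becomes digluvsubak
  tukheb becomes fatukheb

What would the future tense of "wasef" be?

fawasef

sakdidow and sisaw both end in -w yet inflect differently (sasakdidow, sisawul), so the final letter is not what conditions the rule; the last vowel is.
"wasef" has last vowel 'e'. The stems whose last vowel is 'e' (tukheb → fatukheb, faplitpew → fafaplitpew) add the prefix fa-.
So wasef → fawasef.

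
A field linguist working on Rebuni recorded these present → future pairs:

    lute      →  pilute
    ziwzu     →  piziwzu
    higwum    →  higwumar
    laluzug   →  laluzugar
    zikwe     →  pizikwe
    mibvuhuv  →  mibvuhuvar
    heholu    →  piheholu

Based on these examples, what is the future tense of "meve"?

"meve" ends in a vowel. The stems ending in a vowel (zikwe → pizikwe, ziwzu → piziwzu, lute → pilute) add the prefix pi-.
The other pattern: stems ending in a consonant add -ar.
So meve → pimeve.

pimeve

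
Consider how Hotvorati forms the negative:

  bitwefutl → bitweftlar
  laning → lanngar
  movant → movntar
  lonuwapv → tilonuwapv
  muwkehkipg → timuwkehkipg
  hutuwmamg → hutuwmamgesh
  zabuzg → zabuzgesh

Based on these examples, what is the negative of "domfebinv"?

domfebnvar

laning and muwkehkipg both end in -g yet inflect differently (lanngar, timuwkehkipg), so the final letter is not what conditions the rule; the second-to-last letter is.
"domfebinv" has second-to-last letter 'n'. The stems whose second-to-last letter is 'n' (laning → lanngar, movant → movntar) delete the last vowel and add -ar.
The other patterns: stems whose second-to-last letter is 'p' add the prefix ti-; stems whose second-to-last letter is 'm' or 'z' add -esh.
So domfebinv → domfebnvar.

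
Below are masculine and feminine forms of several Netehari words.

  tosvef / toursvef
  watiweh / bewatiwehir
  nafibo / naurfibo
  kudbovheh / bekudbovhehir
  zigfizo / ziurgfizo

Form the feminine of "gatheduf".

"gatheduf" ends in -f. The one such stem in the data (tosvef → toursvef) inserts -ur- after the first vowel (as do zigfizo, nafibo), so the same rule applies.
The other pattern: stems ending in -h add be- … -ir around the stem.
So gatheduf → gaurtheduf.

gaurtheduf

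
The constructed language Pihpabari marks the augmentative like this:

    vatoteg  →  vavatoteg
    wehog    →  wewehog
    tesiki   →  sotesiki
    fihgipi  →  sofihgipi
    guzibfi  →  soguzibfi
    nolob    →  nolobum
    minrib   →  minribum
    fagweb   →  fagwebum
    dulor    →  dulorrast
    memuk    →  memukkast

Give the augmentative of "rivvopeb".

rivvopebum

wehog and nolob both have last vowel 'o' yet inflect differently (wewehog, nolobum), so the last vowel is not what conditions the rule; the final letter is.
"rivvopeb" ends in -b. The stems ending in -b (nolob → nolobum, minrib → minribum, fagweb → fagwebum) add -um.
The other patterns: stems ending in -g repeat the first consonant+vowel as a prefix; stems ending in -i add the prefix so-; stems ending in -k or -r double the final consonant and add -ast.
So rivvopeb → rivvopebum.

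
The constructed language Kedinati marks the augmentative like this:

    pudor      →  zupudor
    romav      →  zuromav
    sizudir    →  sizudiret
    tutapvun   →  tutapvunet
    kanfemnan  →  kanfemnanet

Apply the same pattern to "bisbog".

"bisbog" has 2 vowels. The stems with 2 vowels (romav → zuromav, pudor → zupudor) add the prefix zu-.
The other pattern: stems with 3 vowels add -et.
So bisbog → zubisbog.

zubisbog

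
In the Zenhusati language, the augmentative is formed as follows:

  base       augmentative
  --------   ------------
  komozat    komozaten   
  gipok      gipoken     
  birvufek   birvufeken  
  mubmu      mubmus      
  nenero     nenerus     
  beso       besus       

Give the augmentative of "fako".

gipok and nenero both have last vowel 'o' yet inflect differently (gipoken, nenerus), so the last vowel is not what conditions the rule; whether the stem ends in a vowel or a consonant is.
"fako" ends in a vowel. The stems ending in a vowel (mubmu → mubmus, nenero → nenerus, beso → besus) drop the final letter and add -us.
So fako → fakus.

fakus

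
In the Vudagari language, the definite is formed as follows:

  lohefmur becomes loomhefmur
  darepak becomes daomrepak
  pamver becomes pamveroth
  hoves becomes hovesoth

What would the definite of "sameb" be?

sameboth

"sameb" has 2 vowels. The stems with 2 vowels (pamver → pamveroth, hoves → hovesoth) add -oth.
So sameb → sameboth.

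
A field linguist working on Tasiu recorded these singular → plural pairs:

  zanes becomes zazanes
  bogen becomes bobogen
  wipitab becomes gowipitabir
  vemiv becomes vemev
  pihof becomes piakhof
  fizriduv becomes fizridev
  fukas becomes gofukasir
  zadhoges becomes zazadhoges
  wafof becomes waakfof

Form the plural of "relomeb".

fukas and zadhoges both end in -s yet inflect differently (gofukasir, zazadhoges), so the final letter is not what conditions the rule; the last vowel is.
"relomeb" has last vowel 'e'. The stems whose last vowel is 'e' (zadhoges → zazadhoges, zanes → zazanes, bogen → bobogen) repeat the first consonant+vowel as a prefix.
So relomeb → rerelomeb.

rerelomeb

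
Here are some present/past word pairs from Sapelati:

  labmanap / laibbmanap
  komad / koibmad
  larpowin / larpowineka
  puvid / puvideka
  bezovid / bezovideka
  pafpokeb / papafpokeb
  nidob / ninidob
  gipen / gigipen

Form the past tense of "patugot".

papatugot

komad and puvid both end in -d yet inflect differently (koibmad, puvideka), so the final letter is not what conditions the rule; the last vowel is.
"patugot" has last vowel 'o'. The one such stem in the data (nidob → ninidob) repeats the first consonant+vowel as a prefix (as do pafpokeb, gipen), so the same rule applies.
So patugot → papatugot.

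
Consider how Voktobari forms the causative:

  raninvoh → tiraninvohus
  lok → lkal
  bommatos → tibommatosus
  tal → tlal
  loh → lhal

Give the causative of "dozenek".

tidozenekus

loh and raninvoh both end in -h yet inflect differently (lhal, tiraninvohus), so the final letter is not what conditions the rule; the number of vowels is.
"dozenek" has 3 vowels. The stems with 3 vowels (bommatos → tibommatosus, raninvoh → tiraninvohus) add ti- … -us around the stem.
The other pattern: stems with 1 vowel delete the last vowel and add -al.
So dozenek → tidozenekus.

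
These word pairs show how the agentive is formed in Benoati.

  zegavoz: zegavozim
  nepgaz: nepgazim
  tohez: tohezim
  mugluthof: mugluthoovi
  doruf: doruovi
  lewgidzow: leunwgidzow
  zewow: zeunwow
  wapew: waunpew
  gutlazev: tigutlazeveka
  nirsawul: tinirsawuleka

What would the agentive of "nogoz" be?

nogozim

zegavoz and mugluthof both have last vowel 'o' yet inflect differently (zegavozim, mugluthoovi), so the last vowel is not what conditions the rule; the final letter is.
"nogoz" ends in -z. The stems ending in -z (zegavoz → zegavozim, nepgaz → nepgazim, tohez → tohezim) add -im.
So nogoz → nogozim.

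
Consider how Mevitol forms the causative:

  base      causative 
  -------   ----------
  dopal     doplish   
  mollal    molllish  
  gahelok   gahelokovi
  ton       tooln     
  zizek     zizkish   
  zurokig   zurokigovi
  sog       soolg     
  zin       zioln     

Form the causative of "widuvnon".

widuvnonovi

sog and zurokig both end in -g yet inflect differently (soolg, zurokigovi), so the final letter is not what conditions the rule; the number of vowels is.
"widuvnon" has 3 vowels. The stems with 3 vowels (zurokig → zurokigovi, gahelok → gahelokovi) add -ovi.
So widuvnon → widuvnonovi.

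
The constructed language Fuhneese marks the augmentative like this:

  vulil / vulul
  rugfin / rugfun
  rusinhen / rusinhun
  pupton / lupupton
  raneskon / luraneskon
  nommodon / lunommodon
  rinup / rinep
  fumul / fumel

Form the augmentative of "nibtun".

nibten

"nibtun" has last vowel 'u'. The stems whose last vowel is 'u' (rinup → rinep, fumul → fumel) change the last vowel to 'e'.
The other patterns: stems whose last vowel is 'e' or 'i' change the last vowel to 'u'; stems whose last vowel is 'o' add the prefix lu-.
So nibtun → nibten.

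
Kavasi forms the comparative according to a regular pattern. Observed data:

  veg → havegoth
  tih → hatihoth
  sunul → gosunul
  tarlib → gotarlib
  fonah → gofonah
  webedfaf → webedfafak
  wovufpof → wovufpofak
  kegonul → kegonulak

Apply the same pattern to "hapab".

tih and fonah both end in -h yet inflect differently (hatihoth, gofonah), so the final letter is not what conditions the rule; the number of vowels is.
"hapab" has 2 vowels. The stems with 2 vowels (sunul → gosunul, tarlib → gotarlib, fonah → gofonah) add the prefix go-.
The other patterns: stems with 1 vowel add ha- … -oth around the stem; stems with 3 vowels add -ak.
So hapab → gohapab.

gohapab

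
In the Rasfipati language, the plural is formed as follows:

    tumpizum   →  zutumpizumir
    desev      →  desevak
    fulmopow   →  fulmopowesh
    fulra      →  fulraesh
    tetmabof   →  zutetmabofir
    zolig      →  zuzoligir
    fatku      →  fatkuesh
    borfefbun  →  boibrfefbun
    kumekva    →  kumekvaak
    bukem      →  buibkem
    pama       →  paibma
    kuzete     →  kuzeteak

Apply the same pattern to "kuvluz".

"kuvluz" begins with k-. The stems beginning with k- (kumekva → kumekvaak, kuzete → kuzeteak) add -ak.
The other patterns: stems beginning with f- add -esh; stems beginning with t- or z- add zu- … -ir around the stem; stems beginning with b- or p- insert -ib- after the first vowel.
So kuvluz → kuvluzak.

kuvluzak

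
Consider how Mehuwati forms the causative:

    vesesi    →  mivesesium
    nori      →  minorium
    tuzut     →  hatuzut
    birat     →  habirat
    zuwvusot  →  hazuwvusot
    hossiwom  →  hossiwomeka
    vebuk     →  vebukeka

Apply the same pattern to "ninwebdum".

ninwebdumeka

zuwvusot and hossiwom both have last vowel 'o' yet inflect differently (hazuwvusot, hossiwomeka), so the last vowel is not what conditions the rule; the final letter is.
"ninwebdum" ends in -m. The one such stem in the data (hossiwom → hossiwomeka) adds -eka, so the same rule applies.
So ninwebdum → ninwebdumeka.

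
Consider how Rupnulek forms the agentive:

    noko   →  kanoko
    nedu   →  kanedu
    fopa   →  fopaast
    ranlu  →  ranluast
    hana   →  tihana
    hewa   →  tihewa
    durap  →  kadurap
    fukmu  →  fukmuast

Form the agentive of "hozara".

tihozara

"hozara" begins with h-. The stems beginning with h- (hewa → tihewa, hana → tihana) add the prefix ti-.
The other patterns: stems beginning with f- or r- add -ast; stems beginning with d- or n- add the prefix ka-.
So hozara → tihozara.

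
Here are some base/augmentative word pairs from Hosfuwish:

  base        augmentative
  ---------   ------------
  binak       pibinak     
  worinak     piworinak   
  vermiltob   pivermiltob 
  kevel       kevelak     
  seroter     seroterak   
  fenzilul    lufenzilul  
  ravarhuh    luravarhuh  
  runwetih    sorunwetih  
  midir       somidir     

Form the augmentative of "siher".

siherak

kevel and fenzilul both end in -l yet inflect differently (kevelak, lufenzilul), so the final letter is not what conditions the rule; the last vowel is.
"siher" has last vowel 'e'. The stems whose last vowel is 'e' (kevel → kevelak, seroter → seroterak) add -ak.
The other patterns: stems whose last vowel is 'a' or 'o' add the prefix pi-; stems whose last vowel is 'u' add the prefix lu-; stems whose last vowel is 'i' add the prefix so-.
So siher → siherak.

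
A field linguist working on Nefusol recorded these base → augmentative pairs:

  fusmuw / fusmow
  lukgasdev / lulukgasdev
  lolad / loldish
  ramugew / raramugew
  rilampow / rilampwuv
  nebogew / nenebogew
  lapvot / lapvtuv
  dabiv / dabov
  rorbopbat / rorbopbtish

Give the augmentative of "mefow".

mefwuv

rilampow and fusmuw both end in -w yet inflect differently (rilampwuv, fusmow), so the final letter is not what conditions the rule; the last vowel is.
"mefow" has last vowel 'o'. The stems whose last vowel is 'o' (lapvot → lapvtuv, rilampow → rilampwuv) delete the last vowel and add -uv.
So mefow → mefwuv.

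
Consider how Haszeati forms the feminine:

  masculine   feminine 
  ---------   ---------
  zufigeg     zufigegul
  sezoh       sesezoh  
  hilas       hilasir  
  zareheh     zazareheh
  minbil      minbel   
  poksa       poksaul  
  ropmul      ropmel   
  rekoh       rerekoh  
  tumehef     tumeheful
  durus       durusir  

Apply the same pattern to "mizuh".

mimizuh

durus and ropmul both have last vowel 'u' yet inflect differently (durusir, ropmel), so the last vowel is not what conditions the rule; the final letter is.
"mizuh" ends in -h. The stems ending in -h (sezoh → sesezoh, rekoh → rerekoh, zareheh → zazareheh) repeat the first consonant+vowel as a prefix.
So mizuh → mimizuh.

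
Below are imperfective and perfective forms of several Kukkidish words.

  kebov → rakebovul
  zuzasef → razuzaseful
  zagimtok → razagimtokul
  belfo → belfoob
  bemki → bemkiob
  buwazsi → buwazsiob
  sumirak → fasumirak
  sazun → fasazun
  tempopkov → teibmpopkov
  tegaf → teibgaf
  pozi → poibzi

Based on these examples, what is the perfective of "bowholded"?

zagimtok and sumirak both end in -k yet inflect differently (razagimtokul, fasumirak), so the final letter is not what conditions the rule; the first letter is.
"bowholded" begins with b-. The stems beginning with b- (belfo → belfoob, bemki → bemkiob, buwazsi → buwazsiob) add -ob.
The other patterns: stems beginning with k- or z- add ra- … -ul around the stem; stems beginning with s- add the prefix fa-; stems beginning with p- or t- insert -ib- after the first vowel.
So bowholded → bowholdedob.

bowholdedob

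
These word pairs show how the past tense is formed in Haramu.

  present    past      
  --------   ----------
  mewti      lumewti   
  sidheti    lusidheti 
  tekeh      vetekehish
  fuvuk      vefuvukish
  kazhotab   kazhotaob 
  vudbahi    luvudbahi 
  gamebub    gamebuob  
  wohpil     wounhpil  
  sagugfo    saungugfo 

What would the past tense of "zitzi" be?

luzitzi

fuvuk and gamebub both have last vowel 'u' yet inflect differently (vefuvukish, gamebuob), so the last vowel is not what conditions the rule; the final letter is.
"zitzi" ends in -i. The stems ending in -i (mewti → lumewti, sidheti → lusidheti, vudbahi → luvudbahi) add the prefix lu-.
So zitzi → luzitzi.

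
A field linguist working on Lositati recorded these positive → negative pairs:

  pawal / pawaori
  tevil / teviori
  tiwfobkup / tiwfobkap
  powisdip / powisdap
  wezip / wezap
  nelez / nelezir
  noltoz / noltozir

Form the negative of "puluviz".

puluvizir

tevil and wezip both have last vowel 'i' yet inflect differently (teviori, wezap), so the last vowel is not what conditions the rule; the final letter is.
"puluviz" ends in -z. The stems ending in -z (noltoz → noltozir, nelez → nelezir) add -ir.
So puluviz → puluvizir.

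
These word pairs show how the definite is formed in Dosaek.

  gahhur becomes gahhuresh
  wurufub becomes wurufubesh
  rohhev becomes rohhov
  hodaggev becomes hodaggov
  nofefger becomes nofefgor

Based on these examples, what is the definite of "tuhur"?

gahhur and nofefger both end in -r yet inflect differently (gahhuresh, nofefgor), so the final letter is not what conditions the rule; the last vowel is.
"tuhur" has last vowel 'u'. The stems whose last vowel is 'u' (gahhur → gahhuresh, wurufub → wurufubesh) add -esh.
The other pattern: stems whose last vowel is 'e' change the last vowel to 'o'.
So tuhur → tuhuresh.

tuhuresh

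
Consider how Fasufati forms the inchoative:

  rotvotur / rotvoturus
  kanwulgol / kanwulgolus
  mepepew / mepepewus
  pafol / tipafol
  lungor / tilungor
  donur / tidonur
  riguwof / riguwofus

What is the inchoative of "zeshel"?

pafol and kanwulgol both end in -l yet inflect differently (tipafol, kanwulgolus), so the final letter is not what conditions the rule; the number of vowels is.
"zeshel" has 2 vowels. The stems with 2 vowels (lungor → tilungor, pafol → tipafol, donur → tidonur) add the prefix ti-.
The other pattern: stems with 3 vowels add -us.
So zeshel → tizeshel.

tizeshel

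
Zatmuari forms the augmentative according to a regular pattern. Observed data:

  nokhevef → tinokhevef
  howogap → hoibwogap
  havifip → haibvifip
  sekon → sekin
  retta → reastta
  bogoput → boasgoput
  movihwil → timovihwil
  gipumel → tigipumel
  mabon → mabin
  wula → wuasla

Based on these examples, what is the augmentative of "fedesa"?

retta and howogap both have last vowel 'a' yet inflect differently (reastta, hoibwogap), so the last vowel is not what conditions the rule; the final letter is.
"fedesa" ends in -a. The stems ending in -a (retta → reastta, wula → wuasla) insert -as- after the first vowel.
So fedesa → feasdesa.

feasdesa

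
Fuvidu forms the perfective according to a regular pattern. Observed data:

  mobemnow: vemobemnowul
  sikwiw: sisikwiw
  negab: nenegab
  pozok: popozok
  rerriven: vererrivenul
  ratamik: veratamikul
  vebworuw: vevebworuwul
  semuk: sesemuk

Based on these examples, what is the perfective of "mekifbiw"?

vemekifbiwul

ratamik and semuk both end in -k yet inflect differently (veratamikul, sesemuk), so the final letter is not what conditions the rule; the number of vowels is.
"mekifbiw" has 3 vowels. The stems with 3 vowels (rerriven → vererrivenul, vebworuw → vevebworuwul, mobemnow → vemobemnowul) add ve- … -ul around the stem.
The other pattern: stems with 2 vowels repeat the first consonant+vowel as a prefix.
So mekifbiw → vemekifbiwul.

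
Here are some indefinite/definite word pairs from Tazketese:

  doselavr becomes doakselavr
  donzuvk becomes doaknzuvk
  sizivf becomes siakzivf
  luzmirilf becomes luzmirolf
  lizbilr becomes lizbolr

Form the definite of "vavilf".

vavolf

"vavilf" has second-to-last letter 'l'. The stems whose second-to-last letter is 'l' (luzmirilf → luzmirolf, lizbilr → lizbolr) change the last vowel to 'o'.
The other pattern: stems whose second-to-last letter is 'v' insert -ak- after the first vowel.
So vavilf → vavolf.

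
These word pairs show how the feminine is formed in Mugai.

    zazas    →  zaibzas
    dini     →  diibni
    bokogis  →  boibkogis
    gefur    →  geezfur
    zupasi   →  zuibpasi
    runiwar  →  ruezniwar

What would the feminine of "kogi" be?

koibgi

runiwar and zazas both have last vowel 'a' yet inflect differently (ruezniwar, zaibzas), so the last vowel is not what conditions the rule; the final letter is.
"kogi" ends in -i. The stems ending in -i (dini → diibni, zupasi → zuibpasi) insert -ib- after the first vowel.
So kogi → koibgi.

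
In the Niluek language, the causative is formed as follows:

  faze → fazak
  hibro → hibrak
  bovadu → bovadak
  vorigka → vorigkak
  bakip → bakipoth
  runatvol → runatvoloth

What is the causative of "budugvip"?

"budugvip" ends in a consonant. The stems ending in a consonant (bakip → bakipoth, runatvol → runatvoloth) add -oth.
So budugvip → budugvipoth.

budugvipoth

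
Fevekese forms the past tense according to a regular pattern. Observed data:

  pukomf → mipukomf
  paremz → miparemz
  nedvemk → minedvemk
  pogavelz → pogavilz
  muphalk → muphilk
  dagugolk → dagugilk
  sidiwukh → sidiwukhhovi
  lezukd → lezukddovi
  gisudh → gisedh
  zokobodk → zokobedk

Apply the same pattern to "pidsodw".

pidsedw

paremz and pogavelz both end in -z yet inflect differently (miparemz, pogavilz), so the final letter is not what conditions the rule; the second-to-last letter is.
"pidsodw" has second-to-last letter 'd'. The stems whose second-to-last letter is 'd' (gisudh → gisedh, zokobodk → zokobedk) change the last vowel to 'e'.
So pidsodw → pidsedw.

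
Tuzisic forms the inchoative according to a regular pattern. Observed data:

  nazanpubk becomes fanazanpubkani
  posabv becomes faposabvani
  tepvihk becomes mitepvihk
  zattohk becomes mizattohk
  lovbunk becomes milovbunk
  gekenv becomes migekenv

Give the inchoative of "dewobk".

zattohk and nazanpubk both end in -k yet inflect differently (mizattohk, fanazanpubkani), so the final letter is not what conditions the rule; the second-to-last letter is.
"dewobk" has second-to-last letter 'b'. The stems whose second-to-last letter is 'b' (nazanpubk → fanazanpubkani, posabv → faposabvani) add fa- … -ani around the stem.
So dewobk → fadewobkani.

fadewobkani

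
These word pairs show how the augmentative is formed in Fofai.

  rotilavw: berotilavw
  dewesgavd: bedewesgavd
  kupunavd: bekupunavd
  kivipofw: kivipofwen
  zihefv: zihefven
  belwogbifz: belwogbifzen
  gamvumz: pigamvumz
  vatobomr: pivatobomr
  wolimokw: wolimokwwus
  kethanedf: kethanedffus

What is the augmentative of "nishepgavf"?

rotilavw and kivipofw both end in -w yet inflect differently (berotilavw, kivipofwen), so the final letter is not what conditions the rule; the second-to-last letter is.
"nishepgavf" has second-to-last letter 'v'. The stems whose second-to-last letter is 'v' (rotilavw → berotilavw, dewesgavd → bedewesgavd, kupunavd → bekupunavd) add the prefix be-.
So nishepgavf → benishepgavf.

benishepgavf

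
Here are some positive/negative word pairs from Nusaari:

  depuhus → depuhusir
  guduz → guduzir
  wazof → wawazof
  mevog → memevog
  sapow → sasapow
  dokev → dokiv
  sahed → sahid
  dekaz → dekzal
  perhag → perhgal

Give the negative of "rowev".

rowiv

guduz and dekaz both end in -z yet inflect differently (guduzir, dekzal), so the final letter is not what conditions the rule; the last vowel is.
"rowev" has last vowel 'e'. The stems whose last vowel is 'e' (dokev → dokiv, sahed → sahid) change the last vowel to 'i'.
So rowev → rowiv.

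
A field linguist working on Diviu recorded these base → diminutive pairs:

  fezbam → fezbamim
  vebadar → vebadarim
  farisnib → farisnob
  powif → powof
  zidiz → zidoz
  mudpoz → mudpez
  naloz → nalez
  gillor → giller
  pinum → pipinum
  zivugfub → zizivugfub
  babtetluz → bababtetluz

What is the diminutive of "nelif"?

zidiz and mudpoz both end in -z yet inflect differently (zidoz, mudpez), so the final letter is not what conditions the rule; the last vowel is.
"nelif" has last vowel 'i'. The stems whose last vowel is 'i' (farisnib → farisnob, powif → powof, zidiz → zidoz) change the last vowel to 'o'.
The other patterns: stems whose last vowel is 'a' add -im; stems whose last vowel is 'o' change the last vowel to 'e'; stems whose last vowel is 'u' repeat the first consonant+vowel as a prefix.
So nelif → nelof.

nelof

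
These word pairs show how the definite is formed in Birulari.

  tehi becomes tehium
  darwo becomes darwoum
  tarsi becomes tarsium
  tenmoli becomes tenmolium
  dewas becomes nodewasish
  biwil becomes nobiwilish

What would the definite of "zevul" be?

"zevul" ends in a consonant. The stems ending in a consonant (dewas → nodewasish, biwil → nobiwilish) add no- … -ish around the stem.
The other pattern: stems ending in a vowel add -um.
So zevul → nozevulish.

nozevulish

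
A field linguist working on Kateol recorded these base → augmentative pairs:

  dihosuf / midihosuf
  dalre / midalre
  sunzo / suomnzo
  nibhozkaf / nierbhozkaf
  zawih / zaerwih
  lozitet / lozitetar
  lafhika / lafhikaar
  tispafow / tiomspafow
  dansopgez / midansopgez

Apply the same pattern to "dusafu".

nibhozkaf and dihosuf both end in -f yet inflect differently (nierbhozkaf, midihosuf), so the final letter is not what conditions the rule; the first letter is.
"dusafu" begins with d-. The stems beginning with d- (dalre → midalre, dihosuf → midihosuf, dansopgez → midansopgez) add the prefix mi-.
The other patterns: stems beginning with n- or z- insert -er- after the first vowel; stems beginning with l- add -ar; stems beginning with s- or t- insert -om- after the first vowel.
So dusafu → midusafu.

midusafu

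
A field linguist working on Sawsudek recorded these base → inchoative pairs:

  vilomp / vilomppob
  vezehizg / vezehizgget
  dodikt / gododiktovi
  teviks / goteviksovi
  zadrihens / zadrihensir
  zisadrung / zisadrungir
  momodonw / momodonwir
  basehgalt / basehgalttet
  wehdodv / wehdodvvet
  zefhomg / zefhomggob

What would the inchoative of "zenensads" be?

teviks and zadrihens both end in -s yet inflect differently (goteviksovi, zadrihensir), so the final letter is not what conditions the rule; the second-to-last letter is.
"zenensads" has second-to-last letter 'd'. The one such stem in the data (wehdodv → wehdodvvet) doubles the final consonant and adds -et (as do vezehizg, basehgalt), so the same rule applies.
The other patterns: stems whose second-to-last letter is 'k' add go- … -ovi around the stem; stems whose second-to-last letter is 'n' add -ir; stems whose second-to-last letter is 'm' double the final consonant and add -ob.
So zenensads → zenensadsset.

zenensadsset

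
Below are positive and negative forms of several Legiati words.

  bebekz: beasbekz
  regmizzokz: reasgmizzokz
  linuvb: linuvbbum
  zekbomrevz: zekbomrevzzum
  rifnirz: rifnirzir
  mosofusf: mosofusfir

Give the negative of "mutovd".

mutovddum

bebekz and zekbomrevz both end in -z yet inflect differently (beasbekz, zekbomrevzzum), so the final letter is not what conditions the rule; the second-to-last letter is.
"mutovd" has second-to-last letter 'v'. The stems whose second-to-last letter is 'v' (linuvb → linuvbbum, zekbomrevz → zekbomrevzzum) double the final consonant and add -um.
The other patterns: stems whose second-to-last letter is 'k' insert -as- after the first vowel; stems whose second-to-last letter is 'r' or 's' add -ir.
So mutovd → mutovddum.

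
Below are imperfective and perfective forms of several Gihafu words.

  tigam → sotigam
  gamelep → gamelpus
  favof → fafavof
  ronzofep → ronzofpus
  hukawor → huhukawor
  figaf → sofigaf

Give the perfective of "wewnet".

figaf and favof both end in -f yet inflect differently (sofigaf, fafavof), so the final letter is not what conditions the rule; the last vowel is.
"wewnet" has last vowel 'e'. The stems whose last vowel is 'e' (gamelep → gamelpus, ronzofep → ronzofpus) delete the last vowel and add -us.
The other patterns: stems whose last vowel is 'a' add the prefix so-; stems whose last vowel is 'o' repeat the first consonant+vowel as a prefix.
So wewnet → wewntus.

wewntus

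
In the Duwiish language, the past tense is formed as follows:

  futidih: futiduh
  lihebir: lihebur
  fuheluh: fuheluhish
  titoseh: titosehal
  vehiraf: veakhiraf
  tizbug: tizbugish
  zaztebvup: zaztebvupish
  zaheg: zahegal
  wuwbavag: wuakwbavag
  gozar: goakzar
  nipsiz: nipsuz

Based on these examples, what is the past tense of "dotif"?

dotuf

"dotif" has last vowel 'i'. The stems whose last vowel is 'i' (futidih → futiduh, nipsiz → nipsuz, lihebir → lihebur) change the last vowel to 'u'.
So dotif → dotuf.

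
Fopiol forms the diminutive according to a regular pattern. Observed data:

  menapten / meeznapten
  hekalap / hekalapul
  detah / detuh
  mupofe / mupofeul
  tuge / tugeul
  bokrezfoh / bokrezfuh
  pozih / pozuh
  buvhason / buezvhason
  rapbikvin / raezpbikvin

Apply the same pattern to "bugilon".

"bugilon" ends in -n. The stems ending in -n (menapten → meeznapten, buvhason → buezvhason, rapbikvin → raezpbikvin) insert -ez- after the first vowel.
The other patterns: stems ending in -h change the last vowel to 'u'; stems ending in -e or -p add -ul.
So bugilon → buezgilon.

buezgilon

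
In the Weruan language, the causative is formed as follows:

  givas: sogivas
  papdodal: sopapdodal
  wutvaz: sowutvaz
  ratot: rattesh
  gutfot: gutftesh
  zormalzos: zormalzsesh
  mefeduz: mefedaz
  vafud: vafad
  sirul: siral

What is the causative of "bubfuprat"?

sobubfuprat

"bubfuprat" has last vowel 'a'. The stems whose last vowel is 'a' (givas → sogivas, papdodal → sopapdodal, wutvaz → sowutvaz) add the prefix so-.
The other patterns: stems whose last vowel is 'o' delete the last vowel and add -esh; stems whose last vowel is 'u' change the last vowel to 'a'.
So bubfuprat → sobubfuprat.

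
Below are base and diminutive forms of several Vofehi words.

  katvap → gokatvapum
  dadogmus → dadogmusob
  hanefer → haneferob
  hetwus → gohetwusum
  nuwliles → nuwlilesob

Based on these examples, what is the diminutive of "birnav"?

hetwus and nuwliles both end in -s yet inflect differently (gohetwusum, nuwlilesob), so the final letter is not what conditions the rule; the number of vowels is.
"birnav" has 2 vowels. The stems with 2 vowels (hetwus → gohetwusum, katvap → gokatvapum) add go- … -um around the stem.
So birnav → gobirnavum.

gobirnavum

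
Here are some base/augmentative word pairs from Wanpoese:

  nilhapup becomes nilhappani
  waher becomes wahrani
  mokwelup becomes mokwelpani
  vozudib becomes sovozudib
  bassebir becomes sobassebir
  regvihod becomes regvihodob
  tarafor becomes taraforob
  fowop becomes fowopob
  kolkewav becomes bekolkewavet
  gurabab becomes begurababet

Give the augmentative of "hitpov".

waher and bassebir both end in -r yet inflect differently (wahrani, sobassebir), so the final letter is not what conditions the rule; the last vowel is.
"hitpov" has last vowel 'o'. The stems whose last vowel is 'o' (regvihod → regvihodob, tarafor → taraforob, fowop → fowopob) add -ob.
So hitpov → hitpovob.

hitpovob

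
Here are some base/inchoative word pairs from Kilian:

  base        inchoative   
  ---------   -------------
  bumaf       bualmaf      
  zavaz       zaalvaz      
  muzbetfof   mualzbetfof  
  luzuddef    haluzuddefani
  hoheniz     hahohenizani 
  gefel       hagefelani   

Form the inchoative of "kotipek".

hakotipekani

"kotipek" has last vowel 'e'. The stems whose last vowel is 'e' (luzuddef → haluzuddefani, gefel → hagefelani) add ha- … -ani around the stem.
The other pattern: stems whose last vowel is 'a' or 'o' insert -al- after the first vowel.
So kotipek → hakotipekani.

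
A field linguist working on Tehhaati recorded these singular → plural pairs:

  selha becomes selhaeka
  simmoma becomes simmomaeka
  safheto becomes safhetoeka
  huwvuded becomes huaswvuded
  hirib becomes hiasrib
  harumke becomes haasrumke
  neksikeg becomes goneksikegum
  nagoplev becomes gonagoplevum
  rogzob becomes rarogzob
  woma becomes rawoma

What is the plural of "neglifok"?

goneglifokum

hirib and rogzob both end in -b yet inflect differently (hiasrib, rarogzob), so the final letter is not what conditions the rule; the first letter is.
"neglifok" begins with n-. The stems beginning with n- (neksikeg → goneksikegum, nagoplev → gonagoplevum) add go- … -um around the stem.
So neglifok → goneglifokum.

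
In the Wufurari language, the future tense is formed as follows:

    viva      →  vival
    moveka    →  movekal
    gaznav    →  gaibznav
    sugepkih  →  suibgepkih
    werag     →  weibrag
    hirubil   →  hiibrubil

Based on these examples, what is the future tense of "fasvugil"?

"fasvugil" ends in a consonant. The stems ending in a consonant (gaznav → gaibznav, sugepkih → suibgepkih, werag → weibrag) insert -ib- after the first vowel.
So fasvugil → faibsvugil.

faibsvugil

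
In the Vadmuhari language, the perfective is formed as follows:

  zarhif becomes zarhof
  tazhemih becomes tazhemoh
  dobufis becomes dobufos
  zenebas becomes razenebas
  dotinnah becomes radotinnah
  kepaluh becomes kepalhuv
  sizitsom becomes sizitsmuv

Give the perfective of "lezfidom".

lezfidmuv

dobufis and zenebas both end in -s yet inflect differently (dobufos, razenebas), so the final letter is not what conditions the rule; the last vowel is.
"lezfidom" has last vowel 'o'. The one such stem in the data (sizitsom → sizitsmuv) deletes the last vowel and adds -uv (as does kepaluh), so the same rule applies.
The other patterns: stems whose last vowel is 'i' change the last vowel to 'o'; stems whose last vowel is 'a' add the prefix ra-.
So lezfidom → lezfidmuv.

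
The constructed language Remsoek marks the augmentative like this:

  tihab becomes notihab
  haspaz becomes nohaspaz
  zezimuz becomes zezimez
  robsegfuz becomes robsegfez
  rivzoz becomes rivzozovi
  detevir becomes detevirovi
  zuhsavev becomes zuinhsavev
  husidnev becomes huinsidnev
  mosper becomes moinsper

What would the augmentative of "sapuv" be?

haspaz and zezimuz both end in -z yet inflect differently (nohaspaz, zezimez), so the final letter is not what conditions the rule; the last vowel is.
"sapuv" has last vowel 'u'. The stems whose last vowel is 'u' (zezimuz → zezimez, robsegfuz → robsegfez) change the last vowel to 'e'.
The other patterns: stems whose last vowel is 'a' add the prefix no-; stems whose last vowel is 'i' or 'o' add -ovi; stems whose last vowel is 'e' insert -in- after the first vowel.
So sapuv → sapev.

sapev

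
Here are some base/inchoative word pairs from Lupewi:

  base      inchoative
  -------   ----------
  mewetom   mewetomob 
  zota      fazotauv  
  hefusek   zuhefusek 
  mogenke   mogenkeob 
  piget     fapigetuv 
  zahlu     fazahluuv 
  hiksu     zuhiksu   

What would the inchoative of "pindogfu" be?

hiksu and zahlu both end in -u yet inflect differently (zuhiksu, fazahluuv), so the final letter is not what conditions the rule; the first letter is.
"pindogfu" begins with p-. The one such stem in the data (piget → fapigetuv) adds fa- … -uv around the stem, so the same rule applies.
The other patterns: stems beginning with h- add the prefix zu-; stems beginning with m- add -ob.
So pindogfu → fapindogfuuv.

fapindogfuuv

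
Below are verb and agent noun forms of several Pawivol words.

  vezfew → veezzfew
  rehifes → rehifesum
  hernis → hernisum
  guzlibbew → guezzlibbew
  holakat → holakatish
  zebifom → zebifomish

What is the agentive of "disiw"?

diezsiw

rehifes and vezfew both have last vowel 'e' yet inflect differently (rehifesum, veezzfew), so the last vowel is not what conditions the rule; the final letter is.
"disiw" ends in -w. The stems ending in -w (vezfew → veezzfew, guzlibbew → guezzlibbew) insert -ez- after the first vowel.
So disiw → diezsiw.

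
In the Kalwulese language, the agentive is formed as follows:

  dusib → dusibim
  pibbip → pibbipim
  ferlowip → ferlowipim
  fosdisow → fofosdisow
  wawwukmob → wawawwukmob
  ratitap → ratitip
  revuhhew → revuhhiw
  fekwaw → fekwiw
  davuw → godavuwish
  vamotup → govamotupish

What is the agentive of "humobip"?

humobipim

"humobip" has last vowel 'i'. The stems whose last vowel is 'i' (dusib → dusibim, pibbip → pibbipim, ferlowip → ferlowipim) add -im.
The other patterns: stems whose last vowel is 'o' repeat the first consonant+vowel as a prefix; stems whose last vowel is 'a' or 'e' change the last vowel to 'i'; stems whose last vowel is 'u' add go- … -ish around the stem.
So humobip → humobipim.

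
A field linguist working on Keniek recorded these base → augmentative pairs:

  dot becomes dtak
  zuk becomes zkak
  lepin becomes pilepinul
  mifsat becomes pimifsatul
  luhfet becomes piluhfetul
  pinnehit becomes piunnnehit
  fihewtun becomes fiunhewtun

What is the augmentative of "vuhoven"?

vuunhoven

dot and mifsat both end in -t yet inflect differently (dtak, pimifsatul), so the final letter is not what conditions the rule; the number of vowels is.
"vuhoven" has 3 vowels. The stems with 3 vowels (pinnehit → piunnnehit, fihewtun → fiunhewtun) insert -un- after the first vowel.
So vuhoven → vuunhoven.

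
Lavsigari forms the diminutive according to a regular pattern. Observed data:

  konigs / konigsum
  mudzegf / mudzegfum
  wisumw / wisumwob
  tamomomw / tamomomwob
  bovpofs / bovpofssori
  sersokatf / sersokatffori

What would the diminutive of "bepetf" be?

bepetffori

"bepetf" has second-to-last letter 't'. The one such stem in the data (sersokatf → sersokatffori) doubles the final consonant and adds -ori (as does bovpofs), so the same rule applies.
The other patterns: stems whose second-to-last letter is 'g' add -um; stems whose second-to-last letter is 'm' add -ob.
So bepetf → bepetffori.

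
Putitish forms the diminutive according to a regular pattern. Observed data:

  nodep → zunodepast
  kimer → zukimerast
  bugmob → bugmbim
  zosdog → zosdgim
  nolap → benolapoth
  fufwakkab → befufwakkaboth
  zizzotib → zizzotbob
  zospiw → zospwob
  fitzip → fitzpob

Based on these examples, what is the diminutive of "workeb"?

nodep and nolap both end in -p yet inflect differently (zunodepast, benolapoth), so the final letter is not what conditions the rule; the last vowel is.
"workeb" has last vowel 'e'. The stems whose last vowel is 'e' (nodep → zunodepast, kimer → zukimerast) add zu- … -ast around the stem.
So workeb → zuworkebast.

zuworkebast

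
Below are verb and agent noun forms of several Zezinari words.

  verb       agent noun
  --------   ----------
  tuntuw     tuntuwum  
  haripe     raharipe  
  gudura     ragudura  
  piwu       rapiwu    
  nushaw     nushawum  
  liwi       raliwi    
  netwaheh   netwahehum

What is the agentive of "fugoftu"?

rafugoftu

piwu and tuntuw both have last vowel 'u' yet inflect differently (rapiwu, tuntuwum), so the last vowel is not what conditions the rule; whether the stem ends in a vowel or a consonant is.
"fugoftu" ends in a vowel. The stems ending in a vowel (haripe → raharipe, gudura → ragudura, liwi → raliwi) add the prefix ra-.
So fugoftu → rafugoftu.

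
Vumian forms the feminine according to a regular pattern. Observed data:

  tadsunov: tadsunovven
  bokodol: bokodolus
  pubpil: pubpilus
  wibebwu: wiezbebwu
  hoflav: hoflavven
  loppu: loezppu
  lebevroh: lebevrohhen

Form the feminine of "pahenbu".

paezhenbu

bokodol and tadsunov both have last vowel 'o' yet inflect differently (bokodolus, tadsunovven), so the last vowel is not what conditions the rule; the final letter is.
"pahenbu" ends in -u. The stems ending in -u (loppu → loezppu, wibebwu → wiezbebwu) insert -ez- after the first vowel.
So pahenbu → paezhenbu.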